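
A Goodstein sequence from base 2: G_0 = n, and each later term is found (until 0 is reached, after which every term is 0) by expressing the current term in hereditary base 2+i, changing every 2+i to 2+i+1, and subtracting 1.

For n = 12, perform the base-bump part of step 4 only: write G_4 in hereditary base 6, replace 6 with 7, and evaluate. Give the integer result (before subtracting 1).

[0] 12 ≡ 2^(2 + 1) + 2^2 (base 2). Lift 3: 108. −1: 107.
[1] 107 ≡ 3^(3 + 1) + 2·3^2 + 2·3 + 2 (base 3). Lift 4: 1066. −1: 1065.
[2] 1065 ≡ 4^(4 + 1) + 2·4^2 + 2·4 + 1 (base 4). Lift 5: 15686. −1: 15685.
[3] 15685 ≡ 5^(5 + 1) + 2·5^2 + 2·5 (base 5). Lift 6: 280020. −1: 280019.
[4] 280019 ≡ 6^(6 + 1) + 2·6^2 + 6 + 5 (base 6). Lift 7: 5764911. −1: 5764910.

5764911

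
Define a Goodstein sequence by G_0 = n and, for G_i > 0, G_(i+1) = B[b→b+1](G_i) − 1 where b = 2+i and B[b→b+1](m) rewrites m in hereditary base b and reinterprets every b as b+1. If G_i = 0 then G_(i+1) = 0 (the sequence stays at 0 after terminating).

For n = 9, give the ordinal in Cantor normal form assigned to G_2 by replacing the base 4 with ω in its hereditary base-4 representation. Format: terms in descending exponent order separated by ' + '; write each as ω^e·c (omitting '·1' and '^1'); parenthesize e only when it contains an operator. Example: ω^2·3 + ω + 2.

G_0 = 9. HB_2(9) = 2^(2 + 1) + 1. Bump = 82. G_1 = 81.
G_1 = 81. HB_3(81) = 3^(3 + 1). Bump = 1024. G_2 = 1023.

ω^ω·3 + ω^3·3 + ω^2·3 + ω·3 + 3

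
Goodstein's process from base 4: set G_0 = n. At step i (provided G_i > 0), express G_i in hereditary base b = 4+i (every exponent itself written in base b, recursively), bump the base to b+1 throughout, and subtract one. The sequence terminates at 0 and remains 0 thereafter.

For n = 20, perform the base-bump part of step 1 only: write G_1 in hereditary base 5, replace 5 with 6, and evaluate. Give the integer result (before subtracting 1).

40

[0] 20 ≡ 4^2 + 4 (base 4). Lift 5: 30. −1: 29.
[1] 29 ≡ 5^2 + 4 (base 5). Lift 6: 40. −1: 39.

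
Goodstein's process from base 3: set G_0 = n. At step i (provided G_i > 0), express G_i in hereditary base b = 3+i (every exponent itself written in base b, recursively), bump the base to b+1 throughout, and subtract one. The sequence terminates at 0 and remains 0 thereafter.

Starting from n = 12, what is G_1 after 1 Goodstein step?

G_0=12  [base 3] 3^2 + 3  →[3↦4]→  4^2 + 4 = 20  −1 ⇒ G_1=19
G_1=19  [base 4] 4^2 + 3  →[4↦5]→  5^2 + 3 = 28  −1 ⇒ G_2=27

19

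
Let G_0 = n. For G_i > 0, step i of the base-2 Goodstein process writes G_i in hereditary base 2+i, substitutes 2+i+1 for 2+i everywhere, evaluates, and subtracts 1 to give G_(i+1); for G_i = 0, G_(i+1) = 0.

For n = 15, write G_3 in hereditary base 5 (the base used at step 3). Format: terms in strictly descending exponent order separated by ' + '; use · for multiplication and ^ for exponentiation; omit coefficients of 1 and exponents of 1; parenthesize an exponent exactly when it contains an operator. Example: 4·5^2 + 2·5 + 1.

i=0: 15 = 2^(2 + 1) + 2^2 + 2 + 1 (b=2); 2→3: 3^(3 + 1) + 3^3 + 3 + 1 = 112; 112−1 = 111
i=1: 111 = 3^(3 + 1) + 3^3 + 3 (b=3); 3→4: 4^(4 + 1) + 4^4 + 4 = 1284; 1284−1 = 1283
i=2: 1283 = 4^(4 + 1) + 4^4 + 3 (b=4); 4→5: 5^(5 + 1) + 5^5 + 3 = 18753; 18753−1 = 18752
i=3: 18752 = 5^(5 + 1) + 5^5 + 2 (b=5); 5→6: 6^(6 + 1) + 6^6 + 2 = 326594; 326594−1 = 326593

5^(5 + 1) + 5^5 + 2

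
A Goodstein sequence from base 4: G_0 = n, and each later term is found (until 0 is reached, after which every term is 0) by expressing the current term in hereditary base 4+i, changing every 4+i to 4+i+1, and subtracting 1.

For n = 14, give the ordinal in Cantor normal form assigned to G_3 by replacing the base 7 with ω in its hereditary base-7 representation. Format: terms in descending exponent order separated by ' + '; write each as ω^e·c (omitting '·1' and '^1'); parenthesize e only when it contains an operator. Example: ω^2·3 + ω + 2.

ω·2 + 6

14 —HB4→ 3·4 + 2 —bump→ 3·5 + 2 = 17 —(−1)→ 16
16 —HB5→ 3·5 + 1 —bump→ 3·6 + 1 = 19 —(−1)→ 18
18 —HB6→ 3·6 —bump→ 3·7 = 21 —(−1)→ 20
20 —HB7→ 2·7 + 6 —bump→ 2·8 + 6 = 22 —(−1)→ 21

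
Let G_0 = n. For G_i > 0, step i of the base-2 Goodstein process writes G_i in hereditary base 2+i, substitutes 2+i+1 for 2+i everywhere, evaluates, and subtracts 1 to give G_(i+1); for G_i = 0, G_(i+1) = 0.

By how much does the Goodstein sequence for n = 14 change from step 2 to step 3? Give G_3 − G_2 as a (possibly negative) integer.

base 2: 14 = 2^(2 + 1) + 2^2 + 2; at 3: 3^(3 + 1) + 3^3 + 3 = 111; next = 110
base 3: 110 = 3^(3 + 1) + 3^3 + 2; at 4: 4^(4 + 1) + 4^4 + 2 = 1282; next = 1281
base 4: 1281 = 4^(4 + 1) + 4^4 + 1; at 5: 5^(5 + 1) + 5^5 + 1 = 18751; next = 18750

17469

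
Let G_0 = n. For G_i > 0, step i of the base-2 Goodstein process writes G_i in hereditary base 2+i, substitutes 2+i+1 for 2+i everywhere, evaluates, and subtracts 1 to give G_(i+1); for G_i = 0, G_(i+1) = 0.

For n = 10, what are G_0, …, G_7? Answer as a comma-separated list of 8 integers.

10, 83, 1025, 15625, 279935, 4215754, 84073323, 1937434592

G_0 = 10. HB_2(10) = 2^(2 + 1) + 2. Bump = 84. G_1 = 83.
G_1 = 83. HB_3(83) = 3^(3 + 1) + 2. Bump = 1026. G_2 = 1025.
G_2 = 1025. HB_4(1025) = 4^(4 + 1) + 1. Bump = 15626. G_3 = 15625.
G_3 = 15625. HB_5(15625) = 5^(5 + 1). Bump = 279936. G_4 = 279935.
G_4 = 279935. HB_6(279935) = 5·6^6 + 5·6^5 + 5·6^4 + 5·6^3 + 5·6^2 + 5·6 + 5. Bump = 4215755. G_5 = 4215754.
G_5 = 4215754. HB_7(4215754) = 5·7^7 + 5·7^5 + 5·7^4 + 5·7^3 + 5·7^2 + 5·7 + 4. Bump = 84073324. G_6 = 84073323.
G_6 = 84073323. HB_8(84073323) = 5·8^8 + 5·8^5 + 5·8^4 + 5·8^3 + 5·8^2 + 5·8 + 3. Bump = 1937434593. G_7 = 1937434592.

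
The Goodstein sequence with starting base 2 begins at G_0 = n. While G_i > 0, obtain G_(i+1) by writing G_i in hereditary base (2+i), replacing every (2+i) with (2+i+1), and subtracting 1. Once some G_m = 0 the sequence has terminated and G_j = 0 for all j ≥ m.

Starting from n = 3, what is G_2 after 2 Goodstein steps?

3

i=0: 3 = 2 + 1 (b=2); 2→3: 3 + 1 = 4; 4−1 = 3
i=1: 3 = 3 (b=3); 3→4: 4 = 4; 4−1 = 3
i=2: 3 = 3 (b=4); 4→5: 3 = 3; 3−1 = 2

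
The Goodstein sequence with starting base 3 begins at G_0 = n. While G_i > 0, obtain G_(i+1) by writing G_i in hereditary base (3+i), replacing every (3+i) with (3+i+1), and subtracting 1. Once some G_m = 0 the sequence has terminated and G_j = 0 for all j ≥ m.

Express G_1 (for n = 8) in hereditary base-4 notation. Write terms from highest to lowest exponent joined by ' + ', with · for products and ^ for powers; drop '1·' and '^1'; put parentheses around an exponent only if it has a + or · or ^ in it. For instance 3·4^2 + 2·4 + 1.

2·4 + 1

G_0=8  [base 3] 2·3 + 2  →[3↦4]→  2·4 + 2 = 10  −1 ⇒ G_1=9
G_1=9  [base 4] 2·4 + 1  →[4↦5]→  2·5 + 1 = 11  −1 ⇒ G_2=10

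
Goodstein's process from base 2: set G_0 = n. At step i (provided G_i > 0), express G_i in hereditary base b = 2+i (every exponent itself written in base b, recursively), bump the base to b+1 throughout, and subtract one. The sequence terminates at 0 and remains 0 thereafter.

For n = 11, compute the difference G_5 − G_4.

step 0: 11 = 2^(2 + 1) + 2 + 1; sub 3 for 2: 3^(3 + 1) + 3 + 1; = 85; G_1 = 85−1 = 84
step 1: 84 = 3^(3 + 1) + 3; sub 4 for 3: 4^(4 + 1) + 4; = 1028; G_2 = 1028−1 = 1027
step 2: 1027 = 4^(4 + 1) + 3; sub 5 for 4: 5^(5 + 1) + 3; = 15628; G_3 = 15628−1 = 15627
step 3: 15627 = 5^(5 + 1) + 2; sub 6 for 5: 6^(6 + 1) + 2; = 279938; G_4 = 279938−1 = 279937
step 4: 279937 = 6^(6 + 1) + 1; sub 7 for 6: 7^(7 + 1) + 1; = 5764802; G_5 = 5764802−1 = 5764801

5484864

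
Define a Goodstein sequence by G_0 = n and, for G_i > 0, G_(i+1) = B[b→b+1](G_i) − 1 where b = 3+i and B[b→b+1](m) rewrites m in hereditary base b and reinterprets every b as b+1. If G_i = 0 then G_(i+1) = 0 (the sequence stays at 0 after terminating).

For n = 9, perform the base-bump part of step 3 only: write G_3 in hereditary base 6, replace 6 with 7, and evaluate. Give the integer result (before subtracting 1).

22

G_0=9  [base 3] 3^2  →[3↦4]→  4^2 = 16  −1 ⇒ G_1=15
G_1=15  [base 4] 3·4 + 3  →[4↦5]→  3·5 + 3 = 18  −1 ⇒ G_2=17
G_2=17  [base 5] 3·5 + 2  →[5↦6]→  3·6 + 2 = 20  −1 ⇒ G_3=19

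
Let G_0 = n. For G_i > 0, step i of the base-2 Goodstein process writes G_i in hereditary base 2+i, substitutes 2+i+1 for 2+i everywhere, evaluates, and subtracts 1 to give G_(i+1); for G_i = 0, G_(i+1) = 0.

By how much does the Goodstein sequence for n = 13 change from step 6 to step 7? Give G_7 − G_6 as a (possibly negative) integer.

G_0 = 13. HB_2(13) = 2^(2 + 1) + 2^2 + 1. Bump = 109. G_1 = 108.
G_1 = 108. HB_3(108) = 3^(3 + 1) + 3^3. Bump = 1280. G_2 = 1279.
G_2 = 1279. HB_4(1279) = 4^(4 + 1) + 3·4^3 + 3·4^2 + 3·4 + 3. Bump = 16093. G_3 = 16092.
G_3 = 16092. HB_5(16092) = 5^(5 + 1) + 3·5^3 + 3·5^2 + 3·5 + 2. Bump = 280712. G_4 = 280711.
G_4 = 280711. HB_6(280711) = 6^(6 + 1) + 3·6^3 + 3·6^2 + 3·6 + 1. Bump = 5765999. G_5 = 5765998.
G_5 = 5765998. HB_7(5765998) = 7^(7 + 1) + 3·7^3 + 3·7^2 + 3·7. Bump = 134219480. G_6 = 134219479.
G_6 = 134219479. HB_8(134219479) = 8^(8 + 1) + 3·8^3 + 3·8^2 + 2·8 + 7. Bump = 3486786856. G_7 = 3486786855.

3352567376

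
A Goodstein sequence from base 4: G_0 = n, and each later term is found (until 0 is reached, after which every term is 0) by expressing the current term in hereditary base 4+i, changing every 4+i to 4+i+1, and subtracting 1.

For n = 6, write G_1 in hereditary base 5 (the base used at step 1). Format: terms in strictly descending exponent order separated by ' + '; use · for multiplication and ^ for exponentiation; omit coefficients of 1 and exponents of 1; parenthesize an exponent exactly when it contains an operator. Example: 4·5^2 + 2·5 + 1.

G_0=6  [base 4] 4 + 2  →[4↦5]→  5 + 2 = 7  −1 ⇒ G_1=6
G_1=6  [base 5] 5 + 1  →[5↦6]→  6 + 1 = 7  −1 ⇒ G_2=6

5 + 1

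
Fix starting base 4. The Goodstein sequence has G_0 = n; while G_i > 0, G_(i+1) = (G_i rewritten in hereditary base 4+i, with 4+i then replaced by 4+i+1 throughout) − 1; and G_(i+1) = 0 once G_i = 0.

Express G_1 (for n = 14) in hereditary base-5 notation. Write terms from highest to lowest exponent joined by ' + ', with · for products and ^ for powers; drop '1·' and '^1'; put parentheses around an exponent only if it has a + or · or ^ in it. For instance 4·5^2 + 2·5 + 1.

G_0=14  [base 4] 3·4 + 2  →[4↦5]→  3·5 + 2 = 17  −1 ⇒ G_1=16
G_1=16  [base 5] 3·5 + 1  →[5↦6]→  3·6 + 1 = 19  −1 ⇒ G_2=18

3·5 + 1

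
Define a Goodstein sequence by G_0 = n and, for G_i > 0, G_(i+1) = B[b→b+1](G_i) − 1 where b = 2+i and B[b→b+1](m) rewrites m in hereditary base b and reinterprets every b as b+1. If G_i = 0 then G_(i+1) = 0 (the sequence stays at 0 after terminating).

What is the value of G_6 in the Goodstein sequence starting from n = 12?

134217867

i=0: 12 = 2^(2 + 1) + 2^2 (b=2); 2→3: 3^(3 + 1) + 3^3 = 108; 108−1 = 107
i=1: 107 = 3^(3 + 1) + 2·3^2 + 2·3 + 2 (b=3); 3→4: 4^(4 + 1) + 2·4^2 + 2·4 + 2 = 1066; 1066−1 = 1065
i=2: 1065 = 4^(4 + 1) + 2·4^2 + 2·4 + 1 (b=4); 4→5: 5^(5 + 1) + 2·5^2 + 2·5 + 1 = 15686; 15686−1 = 15685
i=3: 15685 = 5^(5 + 1) + 2·5^2 + 2·5 (b=5); 5→6: 6^(6 + 1) + 2·6^2 + 2·6 = 280020; 280020−1 = 280019
i=4: 280019 = 6^(6 + 1) + 2·6^2 + 6 + 5 (b=6); 6→7: 7^(7 + 1) + 2·7^2 + 7 + 5 = 5764911; 5764911−1 = 5764910
i=5: 5764910 = 7^(7 + 1) + 2·7^2 + 7 + 4 (b=7); 7→8: 8^(8 + 1) + 2·8^2 + 8 + 4 = 134217868; 134217868−1 = 134217867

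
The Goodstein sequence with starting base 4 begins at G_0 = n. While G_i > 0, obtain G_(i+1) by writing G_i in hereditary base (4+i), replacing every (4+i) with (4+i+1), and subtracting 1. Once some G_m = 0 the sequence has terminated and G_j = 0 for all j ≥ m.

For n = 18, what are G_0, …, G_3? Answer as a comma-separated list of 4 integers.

18, 26, 36, 48

G_0 = 18. HB_4(18) = 4^2 + 2. Bump = 27. G_1 = 26.
G_1 = 26. HB_5(26) = 5^2 + 1. Bump = 37. G_2 = 36.
G_2 = 36. HB_6(36) = 6^2. Bump = 49. G_3 = 48.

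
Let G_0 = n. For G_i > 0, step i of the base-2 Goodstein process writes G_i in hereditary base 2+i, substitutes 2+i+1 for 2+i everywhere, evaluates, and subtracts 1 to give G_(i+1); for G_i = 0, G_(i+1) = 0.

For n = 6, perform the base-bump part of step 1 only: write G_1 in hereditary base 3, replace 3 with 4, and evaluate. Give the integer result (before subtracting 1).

258

6 —HB2→ 2^2 + 2 —bump→ 3^3 + 3 = 30 —(−1)→ 29
29 —HB3→ 3^3 + 2 —bump→ 4^4 + 2 = 258 —(−1)→ 257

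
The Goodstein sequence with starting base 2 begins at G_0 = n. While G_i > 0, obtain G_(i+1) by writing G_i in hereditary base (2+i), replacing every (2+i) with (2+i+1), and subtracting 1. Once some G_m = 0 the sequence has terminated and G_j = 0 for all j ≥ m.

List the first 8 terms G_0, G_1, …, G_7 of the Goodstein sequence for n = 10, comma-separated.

10, 83, 1025, 15625, 279935, 4215754, 84073323, 1937434592

G_0=10  [base 2] 2^(2 + 1) + 2  →[2↦3]→  3^(3 + 1) + 3 = 84  −1 ⇒ G_1=83
G_1=83  [base 3] 3^(3 + 1) + 2  →[3↦4]→  4^(4 + 1) + 2 = 1026  −1 ⇒ G_2=1025
G_2=1025  [base 4] 4^(4 + 1) + 1  →[4↦5]→  5^(5 + 1) + 1 = 15626  −1 ⇒ G_3=15625
G_3=15625  [base 5] 5^(5 + 1)  →[5↦6]→  6^(6 + 1) = 279936  −1 ⇒ G_4=279935
G_4=279935  [base 6] 5·6^6 + 5·6^5 + 5·6^4 + 5·6^3 + 5·6^2 + 5·6 + 5  →[6↦7]→  5·7^7 + 5·7^5 + 5·7^4 + 5·7^3 + 5·7^2 + 5·7 + 5 = 4215755  −1 ⇒ G_5=4215754
G_5=4215754  [base 7] 5·7^7 + 5·7^5 + 5·7^4 + 5·7^3 + 5·7^2 + 5·7 + 4  →[7↦8]→  5·8^8 + 5·8^5 + 5·8^4 + 5·8^3 + 5·8^2 + 5·8 + 4 = 84073324  −1 ⇒ G_6=84073323
G_6=84073323  [base 8] 5·8^8 + 5·8^5 + 5·8^4 + 5·8^3 + 5·8^2 + 5·8 + 3  →[8↦9]→  5·9^9 + 5·9^5 + 5·9^4 + 5·9^3 + 5·9^2 + 5·9 + 3 = 1937434593  −1 ⇒ G_7=1937434592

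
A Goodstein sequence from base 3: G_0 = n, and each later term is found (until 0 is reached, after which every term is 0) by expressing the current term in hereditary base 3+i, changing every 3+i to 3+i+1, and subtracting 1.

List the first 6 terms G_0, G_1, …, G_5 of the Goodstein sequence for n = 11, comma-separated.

11, 17, 25, 35, 39, 43

base 3: 11 = 3^2 + 2; at 4: 4^2 + 2 = 18; next = 17
base 4: 17 = 4^2 + 1; at 5: 5^2 + 1 = 26; next = 25
base 5: 25 = 5^2; at 6: 6^2 = 36; next = 35
base 6: 35 = 5·6 + 5; at 7: 5·7 + 5 = 40; next = 39
base 7: 39 = 5·7 + 4; at 8: 5·8 + 4 = 44; next = 43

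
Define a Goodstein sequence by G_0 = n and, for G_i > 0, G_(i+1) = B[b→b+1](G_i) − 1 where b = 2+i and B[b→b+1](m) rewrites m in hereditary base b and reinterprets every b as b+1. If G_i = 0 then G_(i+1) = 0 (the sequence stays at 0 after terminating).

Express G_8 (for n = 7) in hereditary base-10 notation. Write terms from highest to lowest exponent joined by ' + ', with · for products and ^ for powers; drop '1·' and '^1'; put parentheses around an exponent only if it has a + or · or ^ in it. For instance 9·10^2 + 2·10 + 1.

G_0 = 7. HB_2(7) = 2^2 + 2 + 1. Bump = 31. G_1 = 30.
G_1 = 30. HB_3(30) = 3^3 + 3. Bump = 260. G_2 = 259.
G_2 = 259. HB_4(259) = 4^4 + 3. Bump = 3128. G_3 = 3127.
G_3 = 3127. HB_5(3127) = 5^5 + 2. Bump = 46658. G_4 = 46657.
G_4 = 46657. HB_6(46657) = 6^6 + 1. Bump = 823544. G_5 = 823543.
G_5 = 823543. HB_7(823543) = 7^7. Bump = 16777216. G_6 = 16777215.
G_6 = 16777215. HB_8(16777215) = 7·8^7 + 7·8^6 + 7·8^5 + 7·8^4 + 7·8^3 + 7·8^2 + 7·8 + 7. Bump = 37665880. G_7 = 37665879.
G_7 = 37665879. HB_9(37665879) = 7·9^7 + 7·9^6 + 7·9^5 + 7·9^4 + 7·9^3 + 7·9^2 + 7·9 + 6. Bump = 77777776. G_8 = 77777775.
G_8 = 77777775. HB_10(77777775) = 7·10^7 + 7·10^6 + 7·10^5 + 7·10^4 + 7·10^3 + 7·10^2 + 7·10 + 5. Bump = 150051214. G_9 = 150051213.

7·10^7 + 7·10^6 + 7·10^5 + 7·10^4 + 7·10^3 + 7·10^2 + 7·10 + 5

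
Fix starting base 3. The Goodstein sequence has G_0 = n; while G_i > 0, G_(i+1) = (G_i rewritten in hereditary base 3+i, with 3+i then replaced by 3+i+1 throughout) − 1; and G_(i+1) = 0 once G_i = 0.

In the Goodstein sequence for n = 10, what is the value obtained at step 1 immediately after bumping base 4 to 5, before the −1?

G_0 = 10. HB_3(10) = 3^2 + 1. Bump = 17. G_1 = 16.
G_1 = 16. HB_4(16) = 4^2. Bump = 25. G_2 = 24.

25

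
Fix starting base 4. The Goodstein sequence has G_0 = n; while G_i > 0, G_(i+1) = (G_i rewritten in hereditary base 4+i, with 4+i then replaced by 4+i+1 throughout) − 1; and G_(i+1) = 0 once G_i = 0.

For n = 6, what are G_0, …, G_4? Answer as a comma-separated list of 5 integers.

6, 6, 6, 6, 5

6 —HB4→ 4 + 2 —bump→ 5 + 2 = 7 —(−1)→ 6
6 —HB5→ 5 + 1 —bump→ 6 + 1 = 7 —(−1)→ 6
6 —HB6→ 6 —bump→ 7 = 7 —(−1)→ 6
6 —HB7→ 6 —bump→ 6 = 6 —(−1)→ 5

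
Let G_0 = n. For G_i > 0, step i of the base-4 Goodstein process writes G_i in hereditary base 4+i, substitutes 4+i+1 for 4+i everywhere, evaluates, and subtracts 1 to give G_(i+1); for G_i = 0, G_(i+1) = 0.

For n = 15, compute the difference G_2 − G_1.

i=0: 15 = 3·4 + 3 (b=4); 4→5: 3·5 + 3 = 18; 18−1 = 17
i=1: 17 = 3·5 + 2 (b=5); 5→6: 3·6 + 2 = 20; 20−1 = 19

2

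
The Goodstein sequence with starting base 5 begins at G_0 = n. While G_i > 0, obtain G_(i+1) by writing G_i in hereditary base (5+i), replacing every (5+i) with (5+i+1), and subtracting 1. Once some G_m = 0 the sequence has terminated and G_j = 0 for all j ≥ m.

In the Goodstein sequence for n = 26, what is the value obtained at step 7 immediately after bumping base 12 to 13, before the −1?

79

[0] 26 ≡ 5^2 + 1 (base 5). Lift 6: 37. −1: 36.
[1] 36 ≡ 6^2 (base 6). Lift 7: 49. −1: 48.
[2] 48 ≡ 6·7 + 6 (base 7). Lift 8: 54. −1: 53.
[3] 53 ≡ 6·8 + 5 (base 8). Lift 9: 59. −1: 58.
[4] 58 ≡ 6·9 + 4 (base 9). Lift 10: 64. −1: 63.
[5] 63 ≡ 6·10 + 3 (base 10). Lift 11: 69. −1: 68.
[6] 68 ≡ 6·11 + 2 (base 11). Lift 12: 74. −1: 73.
[7] 73 ≡ 6·12 + 1 (base 12). Lift 13: 79. −1: 78.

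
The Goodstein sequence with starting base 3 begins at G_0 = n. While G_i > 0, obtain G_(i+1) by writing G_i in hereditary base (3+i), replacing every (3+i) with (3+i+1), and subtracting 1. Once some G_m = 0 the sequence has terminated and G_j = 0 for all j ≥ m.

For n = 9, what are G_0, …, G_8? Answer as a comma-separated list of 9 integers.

9 —HB3→ 3^2 —bump→ 4^2 = 16 —(−1)→ 15
15 —HB4→ 3·4 + 3 —bump→ 3·5 + 3 = 18 —(−1)→ 17
17 —HB5→ 3·5 + 2 —bump→ 3·6 + 2 = 20 —(−1)→ 19
19 —HB6→ 3·6 + 1 —bump→ 3·7 + 1 = 22 —(−1)→ 21
21 —HB7→ 3·7 —bump→ 3·8 = 24 —(−1)→ 23
23 —HB8→ 2·8 + 7 —bump→ 2·9 + 7 = 25 —(−1)→ 24
24 —HB9→ 2·9 + 6 —bump→ 2·10 + 6 = 26 —(−1)→ 25
25 —HB10→ 2·10 + 5 —bump→ 2·11 + 5 = 27 —(−1)→ 26

9, 15, 17, 19, 21, 23, 24, 25, 26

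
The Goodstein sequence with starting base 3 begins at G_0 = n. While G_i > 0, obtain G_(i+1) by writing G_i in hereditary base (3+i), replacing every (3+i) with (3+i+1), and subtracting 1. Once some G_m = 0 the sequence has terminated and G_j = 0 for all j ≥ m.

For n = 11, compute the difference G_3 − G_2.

10

(0) 11|_3 = 3^2 + 2 ↦ 4^2 + 2|_4 = 18 ⇒ 17
(1) 17|_4 = 4^2 + 1 ↦ 5^2 + 1|_5 = 26 ⇒ 25
(2) 25|_5 = 5^2 ↦ 6^2|_6 = 36 ⇒ 35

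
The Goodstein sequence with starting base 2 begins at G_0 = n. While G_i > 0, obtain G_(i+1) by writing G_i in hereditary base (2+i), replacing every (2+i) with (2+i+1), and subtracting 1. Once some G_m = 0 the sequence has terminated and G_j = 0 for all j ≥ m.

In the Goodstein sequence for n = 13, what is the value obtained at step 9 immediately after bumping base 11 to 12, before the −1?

[0] 13 ≡ 2^(2 + 1) + 2^2 + 1 (base 2). Lift 3: 109. −1: 108.
[1] 108 ≡ 3^(3 + 1) + 3^3 (base 3). Lift 4: 1280. −1: 1279.
[2] 1279 ≡ 4^(4 + 1) + 3·4^3 + 3·4^2 + 3·4 + 3 (base 4). Lift 5: 16093. −1: 16092.
[3] 16092 ≡ 5^(5 + 1) + 3·5^3 + 3·5^2 + 3·5 + 2 (base 5). Lift 6: 280712. −1: 280711.
[4] 280711 ≡ 6^(6 + 1) + 3·6^3 + 3·6^2 + 3·6 + 1 (base 6). Lift 7: 5765999. −1: 5765998.
[5] 5765998 ≡ 7^(7 + 1) + 3·7^3 + 3·7^2 + 3·7 (base 7). Lift 8: 134219480. −1: 134219479.
[6] 134219479 ≡ 8^(8 + 1) + 3·8^3 + 3·8^2 + 2·8 + 7 (base 8). Lift 9: 3486786856. −1: 3486786855.
[7] 3486786855 ≡ 9^(9 + 1) + 3·9^3 + 3·9^2 + 2·9 + 6 (base 9). Lift 10: 100000003326. −1: 100000003325.
[8] 100000003325 ≡ 10^(10 + 1) + 3·10^3 + 3·10^2 + 2·10 + 5 (base 10). Lift 11: 3138428381104. −1: 3138428381103.

106993205384716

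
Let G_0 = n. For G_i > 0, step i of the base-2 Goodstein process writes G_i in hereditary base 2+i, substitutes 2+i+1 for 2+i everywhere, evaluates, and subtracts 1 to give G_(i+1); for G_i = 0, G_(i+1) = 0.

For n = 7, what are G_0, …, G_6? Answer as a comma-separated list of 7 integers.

7, 30, 259, 3127, 46657, 823543, 16777215

[0] 7 ≡ 2^2 + 2 + 1 (base 2). Lift 3: 31. −1: 30.
[1] 30 ≡ 3^3 + 3 (base 3). Lift 4: 260. −1: 259.
[2] 259 ≡ 4^4 + 3 (base 4). Lift 5: 3128. −1: 3127.
[3] 3127 ≡ 5^5 + 2 (base 5). Lift 6: 46658. −1: 46657.
[4] 46657 ≡ 6^6 + 1 (base 6). Lift 7: 823544. −1: 823543.
[5] 823543 ≡ 7^7 (base 7). Lift 8: 16777216. −1: 16777215.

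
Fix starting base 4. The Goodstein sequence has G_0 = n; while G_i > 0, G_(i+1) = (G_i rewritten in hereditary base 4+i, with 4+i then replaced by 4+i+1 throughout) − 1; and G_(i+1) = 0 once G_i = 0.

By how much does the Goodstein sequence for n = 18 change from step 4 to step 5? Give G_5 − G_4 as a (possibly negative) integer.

base 4: 18 = 4^2 + 2; at 5: 5^2 + 2 = 27; next = 26
base 5: 26 = 5^2 + 1; at 6: 6^2 + 1 = 37; next = 36
base 6: 36 = 6^2; at 7: 7^2 = 49; next = 48
base 7: 48 = 6·7 + 6; at 8: 6·8 + 6 = 54; next = 53
base 8: 53 = 6·8 + 5; at 9: 6·9 + 5 = 59; next = 58

5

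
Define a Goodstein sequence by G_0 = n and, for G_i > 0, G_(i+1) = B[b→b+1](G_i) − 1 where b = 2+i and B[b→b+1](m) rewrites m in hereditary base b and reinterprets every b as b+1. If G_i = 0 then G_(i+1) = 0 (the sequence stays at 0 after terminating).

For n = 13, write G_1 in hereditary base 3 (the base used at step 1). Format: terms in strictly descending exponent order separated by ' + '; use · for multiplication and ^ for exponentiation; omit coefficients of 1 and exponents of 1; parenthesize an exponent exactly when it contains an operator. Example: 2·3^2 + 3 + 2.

3^(3 + 1) + 3^3

base 2: 13 = 2^(2 + 1) + 2^2 + 1; at 3: 3^(3 + 1) + 3^3 + 1 = 109; next = 108
base 3: 108 = 3^(3 + 1) + 3^3; at 4: 4^(4 + 1) + 4^4 = 1280; next = 1279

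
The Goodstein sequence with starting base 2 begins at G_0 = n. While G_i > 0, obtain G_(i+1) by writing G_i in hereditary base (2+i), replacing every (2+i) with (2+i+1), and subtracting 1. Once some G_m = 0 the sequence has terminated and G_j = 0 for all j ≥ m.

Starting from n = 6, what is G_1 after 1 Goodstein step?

29

base 2: 6 = 2^2 + 2; at 3: 3^3 + 3 = 30; next = 29
base 3: 29 = 3^3 + 2; at 4: 4^4 + 2 = 258; next = 257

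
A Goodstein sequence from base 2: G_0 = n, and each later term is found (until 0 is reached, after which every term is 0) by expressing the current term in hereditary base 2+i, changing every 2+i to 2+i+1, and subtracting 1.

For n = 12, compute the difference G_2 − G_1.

958

[0] 12 ≡ 2^(2 + 1) + 2^2 (base 2). Lift 3: 108. −1: 107.
[1] 107 ≡ 3^(3 + 1) + 2·3^2 + 2·3 + 2 (base 3). Lift 4: 1066. −1: 1065.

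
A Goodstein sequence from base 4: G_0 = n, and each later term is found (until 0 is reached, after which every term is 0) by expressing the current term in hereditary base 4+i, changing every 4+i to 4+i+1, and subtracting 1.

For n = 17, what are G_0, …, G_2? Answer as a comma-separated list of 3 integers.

base 4: 17 = 4^2 + 1; at 5: 5^2 + 1 = 26; next = 25
base 5: 25 = 5^2; at 6: 6^2 = 36; next = 35

17, 25, 35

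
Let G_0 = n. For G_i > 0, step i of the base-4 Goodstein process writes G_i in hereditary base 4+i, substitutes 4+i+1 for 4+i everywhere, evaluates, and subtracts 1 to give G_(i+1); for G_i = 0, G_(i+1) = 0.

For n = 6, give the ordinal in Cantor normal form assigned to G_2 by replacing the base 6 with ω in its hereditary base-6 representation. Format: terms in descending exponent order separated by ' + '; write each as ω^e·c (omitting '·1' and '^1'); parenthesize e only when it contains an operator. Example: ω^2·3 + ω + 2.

ω

(0) 6|_4 = 4 + 2 ↦ 5 + 2|_5 = 7 ⇒ 6
(1) 6|_5 = 5 + 1 ↦ 6 + 1|_6 = 7 ⇒ 6
(2) 6|_6 = 6 ↦ 7|_7 = 7 ⇒ 6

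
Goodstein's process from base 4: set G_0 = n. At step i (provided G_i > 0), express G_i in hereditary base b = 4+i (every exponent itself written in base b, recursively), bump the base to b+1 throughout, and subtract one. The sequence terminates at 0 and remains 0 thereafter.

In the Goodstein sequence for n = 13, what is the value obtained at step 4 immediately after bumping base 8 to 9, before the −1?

(0) 13|_4 = 3·4 + 1 ↦ 3·5 + 1|_5 = 16 ⇒ 15
(1) 15|_5 = 3·5 ↦ 3·6|_6 = 18 ⇒ 17
(2) 17|_6 = 2·6 + 5 ↦ 2·7 + 5|_7 = 19 ⇒ 18
(3) 18|_7 = 2·7 + 4 ↦ 2·8 + 4|_8 = 20 ⇒ 19
(4) 19|_8 = 2·8 + 3 ↦ 2·9 + 3|_9 = 21 ⇒ 20

21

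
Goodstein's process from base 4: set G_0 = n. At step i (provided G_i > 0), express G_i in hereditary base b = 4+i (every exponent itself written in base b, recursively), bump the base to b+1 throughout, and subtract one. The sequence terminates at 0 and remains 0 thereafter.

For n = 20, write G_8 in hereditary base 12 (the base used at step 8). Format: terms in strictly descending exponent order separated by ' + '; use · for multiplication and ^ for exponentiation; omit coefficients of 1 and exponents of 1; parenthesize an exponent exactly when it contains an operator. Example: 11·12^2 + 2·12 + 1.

i=0: 20 = 4^2 + 4 (b=4); 4→5: 5^2 + 5 = 30; 30−1 = 29
i=1: 29 = 5^2 + 4 (b=5); 5→6: 6^2 + 4 = 40; 40−1 = 39
i=2: 39 = 6^2 + 3 (b=6); 6→7: 7^2 + 3 = 52; 52−1 = 51
i=3: 51 = 7^2 + 2 (b=7); 7→8: 8^2 + 2 = 66; 66−1 = 65
i=4: 65 = 8^2 + 1 (b=8); 8→9: 9^2 + 1 = 82; 82−1 = 81
i=5: 81 = 9^2 (b=9); 9→10: 10^2 = 100; 100−1 = 99
i=6: 99 = 9·10 + 9 (b=10); 10→11: 9·11 + 9 = 108; 108−1 = 107
i=7: 107 = 9·11 + 8 (b=11); 11→12: 9·12 + 8 = 116; 116−1 = 115

9·12 + 7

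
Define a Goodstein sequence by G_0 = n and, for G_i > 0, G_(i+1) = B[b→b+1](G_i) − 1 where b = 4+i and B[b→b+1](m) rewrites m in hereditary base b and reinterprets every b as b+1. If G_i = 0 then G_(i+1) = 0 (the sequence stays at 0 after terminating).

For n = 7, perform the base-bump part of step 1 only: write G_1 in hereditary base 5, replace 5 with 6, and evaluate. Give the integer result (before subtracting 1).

8

base 4: 7 = 4 + 3; at 5: 5 + 3 = 8; next = 7
base 5: 7 = 5 + 2; at 6: 6 + 2 = 8; next = 7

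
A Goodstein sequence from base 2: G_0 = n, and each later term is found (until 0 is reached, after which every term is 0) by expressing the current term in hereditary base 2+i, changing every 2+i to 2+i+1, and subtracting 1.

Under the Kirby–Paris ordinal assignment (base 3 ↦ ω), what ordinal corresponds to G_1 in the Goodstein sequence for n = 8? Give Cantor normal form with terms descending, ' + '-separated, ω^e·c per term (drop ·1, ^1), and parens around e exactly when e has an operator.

ω^ω·2 + ω^2·2 + ω·2 + 2

G_0=8  [base 2] 2^(2 + 1)  →[2↦3]→  3^(3 + 1) = 81  −1 ⇒ G_1=80
G_1=80  [base 3] 2·3^3 + 2·3^2 + 2·3 + 2  →[3↦4]→  2·4^4 + 2·4^2 + 2·4 + 2 = 554  −1 ⇒ G_2=553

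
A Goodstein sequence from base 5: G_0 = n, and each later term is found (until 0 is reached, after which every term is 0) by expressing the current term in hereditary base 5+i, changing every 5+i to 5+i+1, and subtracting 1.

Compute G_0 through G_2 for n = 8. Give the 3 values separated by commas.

8 —HB5→ 5 + 3 —bump→ 6 + 3 = 9 —(−1)→ 8
8 —HB6→ 6 + 2 —bump→ 7 + 2 = 9 —(−1)→ 8

8, 8, 8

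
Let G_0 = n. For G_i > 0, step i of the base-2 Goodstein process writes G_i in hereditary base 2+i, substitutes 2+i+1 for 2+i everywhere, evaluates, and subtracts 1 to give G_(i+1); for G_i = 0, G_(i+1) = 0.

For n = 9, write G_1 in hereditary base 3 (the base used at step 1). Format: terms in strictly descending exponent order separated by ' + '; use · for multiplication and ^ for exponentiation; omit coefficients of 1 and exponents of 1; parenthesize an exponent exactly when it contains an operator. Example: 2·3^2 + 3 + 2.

3^(3 + 1)

base 2: 9 = 2^(2 + 1) + 1; at 3: 3^(3 + 1) + 1 = 82; next = 81
base 3: 81 = 3^(3 + 1); at 4: 4^(4 + 1) = 1024; next = 1023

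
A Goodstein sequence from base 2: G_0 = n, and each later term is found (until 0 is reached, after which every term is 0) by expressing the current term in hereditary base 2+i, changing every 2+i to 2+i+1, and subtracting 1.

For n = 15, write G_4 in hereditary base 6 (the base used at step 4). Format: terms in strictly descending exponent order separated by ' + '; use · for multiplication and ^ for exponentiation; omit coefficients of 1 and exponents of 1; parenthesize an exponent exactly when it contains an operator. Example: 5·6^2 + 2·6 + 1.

base 2: 15 = 2^(2 + 1) + 2^2 + 2 + 1; at 3: 3^(3 + 1) + 3^3 + 3 + 1 = 112; next = 111
base 3: 111 = 3^(3 + 1) + 3^3 + 3; at 4: 4^(4 + 1) + 4^4 + 4 = 1284; next = 1283
base 4: 1283 = 4^(4 + 1) + 4^4 + 3; at 5: 5^(5 + 1) + 5^5 + 3 = 18753; next = 18752
base 5: 18752 = 5^(5 + 1) + 5^5 + 2; at 6: 6^(6 + 1) + 6^6 + 2 = 326594; next = 326593

6^(6 + 1) + 6^6 + 1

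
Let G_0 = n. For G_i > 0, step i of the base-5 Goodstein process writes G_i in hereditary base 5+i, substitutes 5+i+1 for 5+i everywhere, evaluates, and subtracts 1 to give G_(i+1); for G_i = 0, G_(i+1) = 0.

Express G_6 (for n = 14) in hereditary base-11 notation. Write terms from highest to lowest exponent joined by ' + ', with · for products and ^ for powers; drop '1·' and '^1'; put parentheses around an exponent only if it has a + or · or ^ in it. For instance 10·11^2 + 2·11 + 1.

14 —HB5→ 2·5 + 4 —bump→ 2·6 + 4 = 16 —(−1)→ 15
15 —HB6→ 2·6 + 3 —bump→ 2·7 + 3 = 17 —(−1)→ 16
16 —HB7→ 2·7 + 2 —bump→ 2·8 + 2 = 18 —(−1)→ 17
17 —HB8→ 2·8 + 1 —bump→ 2·9 + 1 = 19 —(−1)→ 18
18 —HB9→ 2·9 —bump→ 2·10 = 20 —(−1)→ 19
19 —HB10→ 10 + 9 —bump→ 11 + 9 = 20 —(−1)→ 19

11 + 8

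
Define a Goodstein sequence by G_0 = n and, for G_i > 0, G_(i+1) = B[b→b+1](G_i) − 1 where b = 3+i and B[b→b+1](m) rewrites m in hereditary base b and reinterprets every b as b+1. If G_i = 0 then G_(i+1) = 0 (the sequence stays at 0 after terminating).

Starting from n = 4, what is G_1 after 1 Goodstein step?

step 0: 4 = 3 + 1; sub 4 for 3: 4 + 1; = 5; G_1 = 5−1 = 4
step 1: 4 = 4; sub 5 for 4: 5; = 5; G_2 = 5−1 = 4

4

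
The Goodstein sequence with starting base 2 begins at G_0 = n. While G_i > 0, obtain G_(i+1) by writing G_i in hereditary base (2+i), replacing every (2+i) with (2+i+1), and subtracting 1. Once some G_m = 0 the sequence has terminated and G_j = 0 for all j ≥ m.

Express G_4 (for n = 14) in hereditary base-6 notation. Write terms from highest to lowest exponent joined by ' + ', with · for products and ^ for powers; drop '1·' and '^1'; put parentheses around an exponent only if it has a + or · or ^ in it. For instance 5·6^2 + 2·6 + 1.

6^(6 + 1) + 5·6^5 + 5·6^4 + 5·6^3 + 5·6^2 + 5·6 + 5

base 2: 14 = 2^(2 + 1) + 2^2 + 2; at 3: 3^(3 + 1) + 3^3 + 3 = 111; next = 110
base 3: 110 = 3^(3 + 1) + 3^3 + 2; at 4: 4^(4 + 1) + 4^4 + 2 = 1282; next = 1281
base 4: 1281 = 4^(4 + 1) + 4^4 + 1; at 5: 5^(5 + 1) + 5^5 + 1 = 18751; next = 18750
base 5: 18750 = 5^(5 + 1) + 5^5; at 6: 6^(6 + 1) + 6^6 = 326592; next = 326591
base 6: 326591 = 6^(6 + 1) + 5·6^5 + 5·6^4 + 5·6^3 + 5·6^2 + 5·6 + 5; at 7: 7^(7 + 1) + 5·7^5 + 5·7^4 + 5·7^3 + 5·7^2 + 5·7 + 5 = 5862841; next = 5862840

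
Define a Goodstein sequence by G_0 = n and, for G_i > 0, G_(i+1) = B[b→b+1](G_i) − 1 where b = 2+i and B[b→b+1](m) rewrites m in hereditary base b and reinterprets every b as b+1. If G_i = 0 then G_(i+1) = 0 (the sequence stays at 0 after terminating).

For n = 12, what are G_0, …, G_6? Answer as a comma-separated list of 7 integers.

[0] 12 ≡ 2^(2 + 1) + 2^2 (base 2). Lift 3: 108. −1: 107.
[1] 107 ≡ 3^(3 + 1) + 2·3^2 + 2·3 + 2 (base 3). Lift 4: 1066. −1: 1065.
[2] 1065 ≡ 4^(4 + 1) + 2·4^2 + 2·4 + 1 (base 4). Lift 5: 15686. −1: 15685.
[3] 15685 ≡ 5^(5 + 1) + 2·5^2 + 2·5 (base 5). Lift 6: 280020. −1: 280019.
[4] 280019 ≡ 6^(6 + 1) + 2·6^2 + 6 + 5 (base 6). Lift 7: 5764911. −1: 5764910.
[5] 5764910 ≡ 7^(7 + 1) + 2·7^2 + 7 + 4 (base 7). Lift 8: 134217868. −1: 134217867.

12, 107, 1065, 15685, 280019, 5764910, 134217867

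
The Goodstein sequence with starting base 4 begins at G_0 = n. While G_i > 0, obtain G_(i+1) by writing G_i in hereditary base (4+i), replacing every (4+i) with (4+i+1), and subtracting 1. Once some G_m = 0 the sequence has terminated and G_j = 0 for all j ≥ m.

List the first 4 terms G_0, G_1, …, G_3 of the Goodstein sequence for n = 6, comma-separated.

6, 6, 6, 6

G_0 = 6. HB_4(6) = 4 + 2. Bump = 7. G_1 = 6.
G_1 = 6. HB_5(6) = 5 + 1. Bump = 7. G_2 = 6.
G_2 = 6. HB_6(6) = 6. Bump = 7. G_3 = 6.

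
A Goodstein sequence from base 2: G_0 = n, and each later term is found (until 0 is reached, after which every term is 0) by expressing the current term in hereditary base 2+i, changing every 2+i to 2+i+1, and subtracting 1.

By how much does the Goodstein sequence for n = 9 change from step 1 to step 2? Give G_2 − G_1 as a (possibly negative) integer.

942

(0) 9|_2 = 2^(2 + 1) + 1 ↦ 3^(3 + 1) + 1|_3 = 82 ⇒ 81
(1) 81|_3 = 3^(3 + 1) ↦ 4^(4 + 1)|_4 = 1024 ⇒ 1023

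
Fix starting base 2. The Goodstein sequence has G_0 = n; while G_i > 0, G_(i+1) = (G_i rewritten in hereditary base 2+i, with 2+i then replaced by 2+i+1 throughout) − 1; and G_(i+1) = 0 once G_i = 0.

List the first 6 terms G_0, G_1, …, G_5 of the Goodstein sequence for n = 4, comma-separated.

4, 26, 41, 60, 83, 109

4 —HB2→ 2^2 —bump→ 3^3 = 27 —(−1)→ 26
26 —HB3→ 2·3^2 + 2·3 + 2 —bump→ 2·4^2 + 2·4 + 2 = 42 —(−1)→ 41
41 —HB4→ 2·4^2 + 2·4 + 1 —bump→ 2·5^2 + 2·5 + 1 = 61 —(−1)→ 60
60 —HB5→ 2·5^2 + 2·5 —bump→ 2·6^2 + 2·6 = 84 —(−1)→ 83
83 —HB6→ 2·6^2 + 6 + 5 —bump→ 2·7^2 + 7 + 5 = 110 —(−1)→ 109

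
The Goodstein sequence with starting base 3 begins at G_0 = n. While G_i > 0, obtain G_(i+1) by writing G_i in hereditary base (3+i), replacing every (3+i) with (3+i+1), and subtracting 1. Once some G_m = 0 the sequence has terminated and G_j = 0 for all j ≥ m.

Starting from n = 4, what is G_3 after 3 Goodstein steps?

G_0=4  [base 3] 3 + 1  →[3↦4]→  4 + 1 = 5  −1 ⇒ G_1=4
G_1=4  [base 4] 4  →[4↦5]→  5 = 5  −1 ⇒ G_2=4
G_2=4  [base 5] 4  →[5↦6]→  4 = 4  −1 ⇒ G_3=3
G_3=3  [base 6] 3  →[6↦7]→  3 = 3  −1 ⇒ G_4=2

3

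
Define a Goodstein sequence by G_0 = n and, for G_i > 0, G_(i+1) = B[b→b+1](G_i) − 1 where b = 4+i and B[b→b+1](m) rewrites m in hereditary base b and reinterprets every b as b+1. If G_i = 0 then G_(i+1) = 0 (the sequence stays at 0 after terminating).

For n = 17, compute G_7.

55

G_0 = 17. HB_4(17) = 4^2 + 1. Bump = 26. G_1 = 25.
G_1 = 25. HB_5(25) = 5^2. Bump = 36. G_2 = 35.
G_2 = 35. HB_6(35) = 5·6 + 5. Bump = 40. G_3 = 39.
G_3 = 39. HB_7(39) = 5·7 + 4. Bump = 44. G_4 = 43.
G_4 = 43. HB_8(43) = 5·8 + 3. Bump = 48. G_5 = 47.
G_5 = 47. HB_9(47) = 5·9 + 2. Bump = 52. G_6 = 51.
G_6 = 51. HB_10(51) = 5·10 + 1. Bump = 56. G_7 = 55.
G_7 = 55. HB_11(55) = 5·11. Bump = 60. G_8 = 59.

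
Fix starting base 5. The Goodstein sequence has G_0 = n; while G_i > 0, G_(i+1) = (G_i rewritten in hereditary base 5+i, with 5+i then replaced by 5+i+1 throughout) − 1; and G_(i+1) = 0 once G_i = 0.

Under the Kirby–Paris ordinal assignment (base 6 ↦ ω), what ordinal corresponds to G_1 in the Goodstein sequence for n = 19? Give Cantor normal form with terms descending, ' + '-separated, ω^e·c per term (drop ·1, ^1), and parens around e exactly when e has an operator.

ω·3 + 3

19 —HB5→ 3·5 + 4 —bump→ 3·6 + 4 = 22 —(−1)→ 21
21 —HB6→ 3·6 + 3 —bump→ 3·7 + 3 = 24 —(−1)→ 23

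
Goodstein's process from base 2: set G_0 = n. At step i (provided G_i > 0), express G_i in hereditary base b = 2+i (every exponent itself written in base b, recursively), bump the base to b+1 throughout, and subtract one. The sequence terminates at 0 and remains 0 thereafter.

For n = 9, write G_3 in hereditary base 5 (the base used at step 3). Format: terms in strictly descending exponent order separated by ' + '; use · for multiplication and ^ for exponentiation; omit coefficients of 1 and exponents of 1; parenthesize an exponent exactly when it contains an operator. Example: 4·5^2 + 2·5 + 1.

i=0: 9 = 2^(2 + 1) + 1 (b=2); 2→3: 3^(3 + 1) + 1 = 82; 82−1 = 81
i=1: 81 = 3^(3 + 1) (b=3); 3→4: 4^(4 + 1) = 1024; 1024−1 = 1023
i=2: 1023 = 3·4^4 + 3·4^3 + 3·4^2 + 3·4 + 3 (b=4); 4→5: 3·5^5 + 3·5^3 + 3·5^2 + 3·5 + 3 = 9843; 9843−1 = 9842
i=3: 9842 = 3·5^5 + 3·5^3 + 3·5^2 + 3·5 + 2 (b=5); 5→6: 3·6^6 + 3·6^3 + 3·6^2 + 3·6 + 2 = 140744; 140744−1 = 140743

3·5^5 + 3·5^3 + 3·5^2 + 3·5 + 2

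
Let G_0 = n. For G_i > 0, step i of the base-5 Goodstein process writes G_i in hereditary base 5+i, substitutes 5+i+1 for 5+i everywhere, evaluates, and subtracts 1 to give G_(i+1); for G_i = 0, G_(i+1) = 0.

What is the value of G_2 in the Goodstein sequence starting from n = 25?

39

G_0 = 25. HB_5(25) = 5^2. Bump = 36. G_1 = 35.
G_1 = 35. HB_6(35) = 5·6 + 5. Bump = 40. G_2 = 39.
G_2 = 39. HB_7(39) = 5·7 + 4. Bump = 44. G_3 = 43.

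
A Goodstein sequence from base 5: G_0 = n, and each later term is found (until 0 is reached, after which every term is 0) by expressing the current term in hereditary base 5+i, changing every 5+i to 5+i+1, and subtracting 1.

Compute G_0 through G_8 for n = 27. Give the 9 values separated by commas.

27, 37, 49, 63, 69, 75, 81, 87, 93

G_0=27  [base 5] 5^2 + 2  →[5↦6]→  6^2 + 2 = 38  −1 ⇒ G_1=37
G_1=37  [base 6] 6^2 + 1  →[6↦7]→  7^2 + 1 = 50  −1 ⇒ G_2=49
G_2=49  [base 7] 7^2  →[7↦8]→  8^2 = 64  −1 ⇒ G_3=63
G_3=63  [base 8] 7·8 + 7  →[8↦9]→  7·9 + 7 = 70  −1 ⇒ G_4=69
G_4=69  [base 9] 7·9 + 6  →[9↦10]→  7·10 + 6 = 76  −1 ⇒ G_5=75
G_5=75  [base 10] 7·10 + 5  →[10↦11]→  7·11 + 5 = 82  −1 ⇒ G_6=81
G_6=81  [base 11] 7·11 + 4  →[11↦12]→  7·12 + 4 = 88  −1 ⇒ G_7=87
G_7=87  [base 12] 7·12 + 3  →[12↦13]→  7·13 + 3 = 94  −1 ⇒ G_8=93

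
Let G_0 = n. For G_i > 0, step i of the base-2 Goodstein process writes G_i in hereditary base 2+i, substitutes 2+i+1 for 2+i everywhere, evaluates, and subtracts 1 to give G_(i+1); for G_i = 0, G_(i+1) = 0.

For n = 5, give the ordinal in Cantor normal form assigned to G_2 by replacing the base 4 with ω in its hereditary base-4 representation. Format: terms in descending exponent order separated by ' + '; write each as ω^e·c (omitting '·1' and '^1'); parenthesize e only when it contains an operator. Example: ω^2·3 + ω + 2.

ω^3·3 + ω^2·3 + ω·3 + 3

[0] 5 ≡ 2^2 + 1 (base 2). Lift 3: 28. −1: 27.
[1] 27 ≡ 3^3 (base 3). Lift 4: 256. −1: 255.
[2] 255 ≡ 3·4^3 + 3·4^2 + 3·4 + 3 (base 4). Lift 5: 468. −1: 467.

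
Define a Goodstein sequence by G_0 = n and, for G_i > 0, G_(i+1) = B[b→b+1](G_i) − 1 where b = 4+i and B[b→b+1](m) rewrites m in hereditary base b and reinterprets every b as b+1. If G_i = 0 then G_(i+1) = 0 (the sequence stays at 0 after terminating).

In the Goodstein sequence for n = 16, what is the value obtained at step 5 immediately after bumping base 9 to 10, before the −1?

(0) 16|_4 = 4^2 ↦ 5^2|_5 = 25 ⇒ 24
(1) 24|_5 = 4·5 + 4 ↦ 4·6 + 4|_6 = 28 ⇒ 27
(2) 27|_6 = 4·6 + 3 ↦ 4·7 + 3|_7 = 31 ⇒ 30
(3) 30|_7 = 4·7 + 2 ↦ 4·8 + 2|_8 = 34 ⇒ 33
(4) 33|_8 = 4·8 + 1 ↦ 4·9 + 1|_9 = 37 ⇒ 36
(5) 36|_9 = 4·9 ↦ 4·10|_10 = 40 ⇒ 39

40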